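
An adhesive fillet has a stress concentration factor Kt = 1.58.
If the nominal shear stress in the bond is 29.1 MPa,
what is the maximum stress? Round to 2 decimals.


Max stress = 29.1 * 1.58 = 45.98 MPa

45.98


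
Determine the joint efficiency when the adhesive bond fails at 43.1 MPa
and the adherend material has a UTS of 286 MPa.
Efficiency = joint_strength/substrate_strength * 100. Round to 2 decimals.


Joint efficiency = 43.1 / 286 * 100
= 15.07%

15.07


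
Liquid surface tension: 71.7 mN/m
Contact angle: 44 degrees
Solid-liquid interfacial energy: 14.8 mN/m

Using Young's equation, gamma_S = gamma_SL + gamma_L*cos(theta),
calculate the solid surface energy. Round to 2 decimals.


gamma_S = 14.8 + 71.7 * cos(44)
= 66.38 mN/m

66.38


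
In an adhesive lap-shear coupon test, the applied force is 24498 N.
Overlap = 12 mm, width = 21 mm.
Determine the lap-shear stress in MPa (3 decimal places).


stress = F / (overlap * width)
= 24498 / (12 * 21)
= 97.214 MPa

97.214


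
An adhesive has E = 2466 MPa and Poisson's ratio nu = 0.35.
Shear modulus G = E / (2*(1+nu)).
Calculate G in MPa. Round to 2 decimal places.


G = 2466 / (2*(1+0.35))
= 2466 / 2.70
= 913.33 MPa

913.33


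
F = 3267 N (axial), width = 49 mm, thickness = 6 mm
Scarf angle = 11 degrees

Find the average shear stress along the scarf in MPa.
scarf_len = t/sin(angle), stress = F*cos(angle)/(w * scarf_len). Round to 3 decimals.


scarf_len = 6/sin(11 deg) = 31.4451
cos(11 deg) = 0.981627
stress = 3267*0.981627/(49*31.4451) = 2.081 MPa

2.081


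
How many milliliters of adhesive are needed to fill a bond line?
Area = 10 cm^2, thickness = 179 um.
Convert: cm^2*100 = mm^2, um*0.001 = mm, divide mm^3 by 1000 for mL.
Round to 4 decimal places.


= (10 * 100) * (179 * 0.001) / 1000
= 0.1790 mL

0.1790


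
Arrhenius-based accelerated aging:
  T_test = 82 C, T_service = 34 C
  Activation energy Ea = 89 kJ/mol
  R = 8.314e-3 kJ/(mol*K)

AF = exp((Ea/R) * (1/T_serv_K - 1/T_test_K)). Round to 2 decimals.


T_test_K = 355.15, T_serv_K = 307.15
AF = exp((89/8.314e-3) * (1/307.15 - 1/355.15))
= 111.10

111.10


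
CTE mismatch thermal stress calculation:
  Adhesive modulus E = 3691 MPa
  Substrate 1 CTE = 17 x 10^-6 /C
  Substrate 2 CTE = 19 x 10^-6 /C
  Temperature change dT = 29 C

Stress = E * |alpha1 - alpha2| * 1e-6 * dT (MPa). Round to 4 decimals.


delta_alpha = |17 - 19| = 2 x 10^-6/C
Stress = 3691 * 2e-6 * 29
= 0.2141 MPa

0.2141


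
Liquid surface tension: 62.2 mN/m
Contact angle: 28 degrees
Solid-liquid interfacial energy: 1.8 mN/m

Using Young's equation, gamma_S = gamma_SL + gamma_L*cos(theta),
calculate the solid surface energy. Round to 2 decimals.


gamma_S = 1.8 + 62.2 * cos(28)
= 56.72 mN/m

56.72


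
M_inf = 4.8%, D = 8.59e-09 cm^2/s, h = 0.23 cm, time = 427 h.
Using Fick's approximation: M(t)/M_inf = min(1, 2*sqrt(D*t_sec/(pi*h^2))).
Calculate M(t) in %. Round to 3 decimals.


t = 1537200 s
ratio = min(1, 2*sqrt(8.59e-09*1537200/(pi*0.0529)))
= 0.563753
M(t) = 4.8 * 0.563753 = 2.706%

2.706


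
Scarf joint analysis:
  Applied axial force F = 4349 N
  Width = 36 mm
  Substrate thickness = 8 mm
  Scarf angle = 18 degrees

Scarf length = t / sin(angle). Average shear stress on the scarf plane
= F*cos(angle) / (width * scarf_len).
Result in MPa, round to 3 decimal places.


Scarf length = 8 / sin(18 deg) = 25.8885 mm
cos(18 deg) = 0.951057
Shear = 4349 * 0.951057 / (36 * 25.8885)
= 4.438 MPa

4.438


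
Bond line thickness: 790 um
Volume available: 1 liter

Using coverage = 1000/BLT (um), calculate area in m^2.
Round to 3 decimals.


1 L = 1e6 mm^3, thickness = 790 um = 0.79 mm
Area = 1e6 / 0.79 mm^2 = (1e6 / 0.79) / 1e6 m^2 = 1000 / 790 m^2
= 1.266 m^2

1.266


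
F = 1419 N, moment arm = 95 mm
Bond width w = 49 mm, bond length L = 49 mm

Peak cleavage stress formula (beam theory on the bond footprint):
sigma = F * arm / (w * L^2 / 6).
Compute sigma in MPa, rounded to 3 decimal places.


sigma = (1419 * 95) / (49 * 2401 / 6)
= 134805 * 6 / 117649
= 808830 / 117649
= 6.875 MPa

6.875


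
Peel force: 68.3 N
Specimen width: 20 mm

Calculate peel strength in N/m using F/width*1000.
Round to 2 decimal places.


Peel strength = 68.3 / 20 * 1000 = 3415.00 N/m

3415.00


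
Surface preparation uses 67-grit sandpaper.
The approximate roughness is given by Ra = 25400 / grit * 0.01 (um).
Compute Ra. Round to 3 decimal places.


Ra = 25400 / 67 * 0.01
= 254 / 67
= 3.791 um

3.791


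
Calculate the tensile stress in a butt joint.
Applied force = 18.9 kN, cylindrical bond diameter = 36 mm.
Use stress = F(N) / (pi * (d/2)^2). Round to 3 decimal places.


A = pi * 18.0^2 = 1017.8760 mm^2
sigma = 18900.0 / 1017.8760 = 18.568 MPa

18.568


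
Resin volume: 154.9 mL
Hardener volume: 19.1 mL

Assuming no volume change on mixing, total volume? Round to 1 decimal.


V_total = 154.9 + 19.1 = 174.0 mL

174.0


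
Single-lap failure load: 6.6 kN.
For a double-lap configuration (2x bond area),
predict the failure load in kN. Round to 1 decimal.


Failure load = 6.6 * 2 = 13.2 kN

13.2


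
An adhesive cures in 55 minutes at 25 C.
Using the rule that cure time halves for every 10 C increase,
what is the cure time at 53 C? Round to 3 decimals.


Factor = 2^((53 - 25) / 10) = 6.9644
Cure time = 55 / 6.9644
= 7.897 minutes

7.897


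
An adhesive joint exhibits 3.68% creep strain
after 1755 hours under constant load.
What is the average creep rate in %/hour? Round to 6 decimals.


Creep rate = strain / time
= 3.68 / 1755
= 0.002097 %/h

0.002097


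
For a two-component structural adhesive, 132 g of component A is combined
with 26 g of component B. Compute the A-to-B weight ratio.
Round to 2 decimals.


Weight ratio A:B = 132 / 26
= 5.08

5.08


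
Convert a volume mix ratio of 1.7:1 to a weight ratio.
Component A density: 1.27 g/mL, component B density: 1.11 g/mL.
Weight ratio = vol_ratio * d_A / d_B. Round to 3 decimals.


= 1.7 * 1.27 / 1.11 = 1.945

1.945


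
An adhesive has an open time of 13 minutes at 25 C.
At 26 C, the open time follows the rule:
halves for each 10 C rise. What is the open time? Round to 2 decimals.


Factor = 2^((26-25)/10) = 1.0718
Open time = 13 / 1.0718 = 12.13 min

12.13


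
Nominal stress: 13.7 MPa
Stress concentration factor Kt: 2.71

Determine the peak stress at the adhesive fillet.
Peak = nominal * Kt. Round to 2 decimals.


Peak stress = 13.7 * 2.71
= 37.13 MPa

37.13


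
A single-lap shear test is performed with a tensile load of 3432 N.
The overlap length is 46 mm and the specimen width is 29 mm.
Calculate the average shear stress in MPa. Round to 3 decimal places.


Shear stress = F / (overlap * width)
= 3432 / (46 * 29)
= 3432 / 1334
= 2.573 MPa

2.573


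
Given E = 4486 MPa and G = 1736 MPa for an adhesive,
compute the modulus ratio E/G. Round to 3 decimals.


E/G ratio = 4486 / 1736 = 2.584

2.584


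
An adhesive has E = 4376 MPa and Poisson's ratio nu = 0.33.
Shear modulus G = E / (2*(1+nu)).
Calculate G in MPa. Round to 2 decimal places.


G = 4376 / (2*(1+0.33))
= 4376 / 2.66
= 1645.11 MPa

1645.11


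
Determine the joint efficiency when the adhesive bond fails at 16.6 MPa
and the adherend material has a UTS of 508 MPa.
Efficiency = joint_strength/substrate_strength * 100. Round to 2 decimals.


Joint efficiency = 16.6 / 508 * 100
= 3.27%

3.27


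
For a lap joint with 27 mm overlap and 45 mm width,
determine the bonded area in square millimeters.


Area = 27 * 45 = 1215 mm^2

1215


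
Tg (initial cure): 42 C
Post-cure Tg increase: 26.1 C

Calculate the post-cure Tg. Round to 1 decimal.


Post-cure Tg = 42 + 26.1 = 68.1 C

68.1


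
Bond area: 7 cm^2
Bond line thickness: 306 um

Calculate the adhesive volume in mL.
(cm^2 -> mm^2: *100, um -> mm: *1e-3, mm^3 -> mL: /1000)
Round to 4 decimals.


V = 7*100 * 306*1e-3 / 1000
= 0.2142 mL

0.2142


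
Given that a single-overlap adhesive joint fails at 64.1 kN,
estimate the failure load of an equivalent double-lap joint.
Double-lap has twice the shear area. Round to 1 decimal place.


Double-lap factor = 2
Expected load = 64.1 * 2 = 128.2 kN

128.2


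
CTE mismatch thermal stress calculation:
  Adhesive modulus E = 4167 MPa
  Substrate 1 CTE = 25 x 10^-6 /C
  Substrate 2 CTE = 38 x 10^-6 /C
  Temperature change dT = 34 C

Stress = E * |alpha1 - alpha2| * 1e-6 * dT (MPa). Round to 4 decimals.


delta_alpha = |25 - 38| = 13 x 10^-6/C
Stress = 4167 * 13e-6 * 34
= 1.8418 MPa

1.8418


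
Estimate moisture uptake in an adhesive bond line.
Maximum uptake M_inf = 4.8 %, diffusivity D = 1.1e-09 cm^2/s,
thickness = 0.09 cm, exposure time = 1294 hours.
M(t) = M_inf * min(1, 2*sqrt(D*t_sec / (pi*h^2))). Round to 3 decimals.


Convert time: 1294 h = 4658400 s
ratio = min(1, 2*sqrt(1.1e-09*4658400/(pi*0.09^2)))
= 0.897485
M(t) = 4.8 * 0.897485 = 4.308%

4.308


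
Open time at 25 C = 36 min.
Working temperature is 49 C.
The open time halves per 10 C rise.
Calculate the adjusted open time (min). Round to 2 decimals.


factor = 2^((49 - 25) / 10) = 5.2780
ot = 36 / 5.2780 = 6.82 min

6.82


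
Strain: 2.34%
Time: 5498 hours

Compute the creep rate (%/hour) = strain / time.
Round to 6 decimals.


Creep rate = 2.34 / 5498
= 0.000426 %/h

0.000426


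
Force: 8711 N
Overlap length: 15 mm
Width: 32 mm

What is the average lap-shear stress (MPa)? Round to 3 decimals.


Average shear stress = F / (overlap * width)
= 8711 / (15 * 32)
= 18.148 MPa

18.148


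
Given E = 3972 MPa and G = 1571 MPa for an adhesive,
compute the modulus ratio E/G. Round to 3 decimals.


E/G ratio = 3972 / 1571 = 2.528

2.528


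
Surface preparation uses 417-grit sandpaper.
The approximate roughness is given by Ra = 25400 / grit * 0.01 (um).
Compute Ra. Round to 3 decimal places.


Ra = 25400 / 417 * 0.01
= 254 / 417
= 0.609 um

0.609


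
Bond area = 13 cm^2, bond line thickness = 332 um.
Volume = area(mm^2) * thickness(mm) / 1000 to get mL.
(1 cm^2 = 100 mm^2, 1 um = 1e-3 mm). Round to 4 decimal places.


area_mm2 = 13 * 100 = 1300
blt_mm = 332 * 1e-3 = 0.332
vol_mm3 = 1300 * 0.332 = 431.6
vol_mL = 431.6 / 1000 = 0.4316 mL

0.4316


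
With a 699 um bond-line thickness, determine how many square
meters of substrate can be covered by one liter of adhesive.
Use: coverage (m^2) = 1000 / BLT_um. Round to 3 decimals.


Coverage = 1000 / 699 = 1.431 m^2

1.431


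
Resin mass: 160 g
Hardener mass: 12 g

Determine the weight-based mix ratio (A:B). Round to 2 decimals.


Ratio = 160 / 12 = 13.33

13.33


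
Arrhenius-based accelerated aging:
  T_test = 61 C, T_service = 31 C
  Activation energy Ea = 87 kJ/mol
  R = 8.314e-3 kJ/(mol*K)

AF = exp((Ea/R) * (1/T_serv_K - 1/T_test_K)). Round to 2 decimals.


T_test_K = 334.15, T_serv_K = 304.15
AF = exp((87/8.314e-3) * (1/304.15 - 1/334.15))
= 21.95

21.95


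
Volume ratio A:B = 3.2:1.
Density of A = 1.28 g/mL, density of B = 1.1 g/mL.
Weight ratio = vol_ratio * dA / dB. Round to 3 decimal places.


Wt ratio = 3.2 * 1.28 / 1.1
= 3.724

3.724


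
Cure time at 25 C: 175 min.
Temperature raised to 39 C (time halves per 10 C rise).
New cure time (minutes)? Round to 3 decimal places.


Acceleration factor = 2^(14/10) = 2.6390
New time = 175 / 2.6390 = 66.313 min

66.313


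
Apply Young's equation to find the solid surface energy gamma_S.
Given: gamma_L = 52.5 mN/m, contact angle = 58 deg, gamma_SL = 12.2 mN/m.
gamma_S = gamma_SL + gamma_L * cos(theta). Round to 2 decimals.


theta_rad = 58 * pi/180 = 1.012291
gamma_S = 12.2 + 52.5 * cos(1.012291)
= 40.02 mN/m

40.02


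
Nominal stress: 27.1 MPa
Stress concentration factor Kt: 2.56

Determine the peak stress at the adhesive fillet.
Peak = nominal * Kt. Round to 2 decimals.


Peak stress = 27.1 * 2.56
= 69.38 MPa

69.38


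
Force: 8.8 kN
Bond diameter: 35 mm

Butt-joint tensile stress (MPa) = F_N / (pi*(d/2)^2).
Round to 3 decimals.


F_N = 8.8 * 1000 = 8800.0 N
A = pi*(17.5)^2 = 962.1128 mm^2
stress = 8800.0 / 962.1128 = 9.147 MPa

9.147


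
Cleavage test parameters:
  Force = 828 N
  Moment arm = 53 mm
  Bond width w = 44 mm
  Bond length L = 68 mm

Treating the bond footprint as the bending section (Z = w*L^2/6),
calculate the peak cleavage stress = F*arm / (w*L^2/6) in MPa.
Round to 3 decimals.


M = 828 * 53 = 43884 N*mm
Z = 44 * 68^2 / 6 = 203456 / 6 mm^3
sigma = M / Z = 6 * 43884 / 203456 = 263304 / 203456
= 1.294 MPa

1.294


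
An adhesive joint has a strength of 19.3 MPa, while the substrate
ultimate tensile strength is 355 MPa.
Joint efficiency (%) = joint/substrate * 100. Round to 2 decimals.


Efficiency = 19.3 / 355 * 100
= 5.44%

5.44


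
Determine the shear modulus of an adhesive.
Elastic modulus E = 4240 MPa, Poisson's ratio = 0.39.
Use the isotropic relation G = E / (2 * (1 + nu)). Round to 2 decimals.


G = 4240 / (2*(1+0.39)) = 4240 / 2.78
= 1525.18 MPa

1525.18


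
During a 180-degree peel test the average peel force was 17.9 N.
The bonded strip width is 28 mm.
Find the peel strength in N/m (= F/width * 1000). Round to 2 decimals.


Peel strength = F/width * 1000
= 17.9 / 28 * 1000
= 639.29 N/m

639.29


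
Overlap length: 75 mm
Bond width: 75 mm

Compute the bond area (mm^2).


Bond area = 75 * 75 = 5625 mm^2

5625


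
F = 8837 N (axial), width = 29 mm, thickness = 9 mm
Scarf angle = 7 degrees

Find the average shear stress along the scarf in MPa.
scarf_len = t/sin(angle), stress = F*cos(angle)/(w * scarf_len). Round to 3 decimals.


scarf_len = 9/sin(7 deg) = 73.8496
cos(7 deg) = 0.992546
stress = 8837*0.992546/(29*73.8496) = 4.096 MPa

4.096


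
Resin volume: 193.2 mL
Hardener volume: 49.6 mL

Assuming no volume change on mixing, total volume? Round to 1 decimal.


V_total = 193.2 + 49.6 = 242.8 mL

242.8


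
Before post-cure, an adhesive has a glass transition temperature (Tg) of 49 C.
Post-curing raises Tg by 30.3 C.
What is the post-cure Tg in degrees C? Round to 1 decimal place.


Tg_post = Tg_base + delta_Tg
= 49 + 30.3
= 79.3 C

79.3


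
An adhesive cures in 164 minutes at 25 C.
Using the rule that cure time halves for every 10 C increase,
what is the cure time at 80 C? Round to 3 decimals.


Factor = 2^((80 - 25) / 10) = 45.2548
Cure time = 164 / 45.2548
= 3.624 minutes

3.624


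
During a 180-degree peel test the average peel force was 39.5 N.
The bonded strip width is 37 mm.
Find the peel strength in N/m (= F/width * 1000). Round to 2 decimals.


Peel strength = F/width * 1000
= 39.5 / 37 * 1000
= 1067.57 N/m

1067.57


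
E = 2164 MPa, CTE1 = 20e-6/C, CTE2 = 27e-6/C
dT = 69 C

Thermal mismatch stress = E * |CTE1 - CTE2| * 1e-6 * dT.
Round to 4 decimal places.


= 2164 * 7e-6 * 69
= 1.0452 MPa

1.0452


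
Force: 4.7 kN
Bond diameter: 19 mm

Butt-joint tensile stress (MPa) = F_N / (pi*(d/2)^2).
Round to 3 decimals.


F_N = 4.7 * 1000 = 4700.0 N
A = pi*(9.5)^2 = 283.5287 mm^2
stress = 4700.0 / 283.5287 = 16.577 MPa

16.577


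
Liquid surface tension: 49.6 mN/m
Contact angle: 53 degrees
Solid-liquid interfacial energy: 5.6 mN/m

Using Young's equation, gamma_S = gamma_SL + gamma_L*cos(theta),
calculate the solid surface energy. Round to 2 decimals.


gamma_S = 5.6 + 49.6 * cos(53)
= 35.45 mN/m

35.45


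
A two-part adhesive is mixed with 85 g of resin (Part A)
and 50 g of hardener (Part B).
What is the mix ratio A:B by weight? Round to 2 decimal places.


Mix ratio = mass_A / mass_B
= 85 / 50
= 1.70

1.70


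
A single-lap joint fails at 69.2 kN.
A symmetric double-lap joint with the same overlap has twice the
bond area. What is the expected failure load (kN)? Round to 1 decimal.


Double-lap load = 2 * 69.2 = 138.4 kN

138.4


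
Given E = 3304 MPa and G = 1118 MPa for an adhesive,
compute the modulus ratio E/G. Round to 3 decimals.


E/G ratio = 3304 / 1118 = 2.955

2.955


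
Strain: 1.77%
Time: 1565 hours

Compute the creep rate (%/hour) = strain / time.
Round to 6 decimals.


Creep rate = 1.77 / 1565
= 0.001131 %/h

0.001131


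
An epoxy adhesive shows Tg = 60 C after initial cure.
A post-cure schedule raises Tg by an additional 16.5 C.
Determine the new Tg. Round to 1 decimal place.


New Tg = 60 + 16.5
= 76.5 C

76.5


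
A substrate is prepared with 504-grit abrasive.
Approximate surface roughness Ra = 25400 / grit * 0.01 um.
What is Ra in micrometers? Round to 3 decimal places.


Ra = 25400 / 504 * 0.01 = 0.504 um

0.504


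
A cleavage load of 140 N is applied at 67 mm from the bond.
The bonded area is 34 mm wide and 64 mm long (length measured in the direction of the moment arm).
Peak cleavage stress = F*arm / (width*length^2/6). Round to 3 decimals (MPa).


Moment = 140 * 67 = 9380 N*mm
Section modulus = 34 * 4096 / 6 = 139264 / 6 mm^3
Stress = 9380 / (139264 / 6) = 56280 / 139264
= 0.404 MPa

0.404


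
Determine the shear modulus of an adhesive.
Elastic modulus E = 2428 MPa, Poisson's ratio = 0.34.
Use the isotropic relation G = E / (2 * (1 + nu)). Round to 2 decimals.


G = 2428 / (2*(1+0.34)) = 2428 / 2.68
= 905.97 MPa

905.97


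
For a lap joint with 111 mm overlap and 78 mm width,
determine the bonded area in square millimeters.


Area = 111 * 78 = 8658 mm^2

8658


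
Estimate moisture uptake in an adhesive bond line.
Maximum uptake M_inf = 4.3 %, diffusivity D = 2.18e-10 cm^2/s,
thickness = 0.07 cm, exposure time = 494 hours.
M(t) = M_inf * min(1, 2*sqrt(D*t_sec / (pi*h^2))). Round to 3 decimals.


Convert time: 494 h = 1778400 s
ratio = min(1, 2*sqrt(2.18e-10*1778400/(pi*0.07^2)))
= 0.317395
M(t) = 4.3 * 0.317395 = 1.365%

1.365


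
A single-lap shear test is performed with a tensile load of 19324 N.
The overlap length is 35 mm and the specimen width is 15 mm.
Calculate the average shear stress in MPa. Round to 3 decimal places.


Shear stress = F / (overlap * width)
= 19324 / (35 * 15)
= 19324 / 525
= 36.808 MPa

36.808


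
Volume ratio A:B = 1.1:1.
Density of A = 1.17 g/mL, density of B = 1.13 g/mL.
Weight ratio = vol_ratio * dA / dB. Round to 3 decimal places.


Wt ratio = 1.1 * 1.17 / 1.13
= 1.139

1.139


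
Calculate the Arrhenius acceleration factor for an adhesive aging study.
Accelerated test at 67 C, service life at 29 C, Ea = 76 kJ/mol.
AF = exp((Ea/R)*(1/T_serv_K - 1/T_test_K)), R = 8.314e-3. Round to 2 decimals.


T_test = 340.15 K, T_serv = 302.15 K
Ea/R = 76 / 0.008314 = 9141.21
AF = exp(9141.21 * (1/302.15 - 1/340.15))
= 29.37

29.37


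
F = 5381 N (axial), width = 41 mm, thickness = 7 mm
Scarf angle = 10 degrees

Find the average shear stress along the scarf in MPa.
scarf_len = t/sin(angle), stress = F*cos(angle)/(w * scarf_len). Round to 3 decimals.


scarf_len = 7/sin(10 deg) = 40.3114
cos(10 deg) = 0.984808
stress = 5381*0.984808/(41*40.3114) = 3.206 MPa

3.206


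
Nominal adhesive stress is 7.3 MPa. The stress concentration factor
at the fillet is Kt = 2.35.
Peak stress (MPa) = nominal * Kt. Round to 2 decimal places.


Peak = 7.3 * 2.35 = 17.16 MPa

17.16


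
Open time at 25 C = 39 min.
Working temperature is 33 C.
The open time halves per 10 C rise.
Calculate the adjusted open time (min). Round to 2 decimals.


factor = 2^((33 - 25) / 10) = 1.7411
ot = 39 / 1.7411 = 22.40 min

22.40


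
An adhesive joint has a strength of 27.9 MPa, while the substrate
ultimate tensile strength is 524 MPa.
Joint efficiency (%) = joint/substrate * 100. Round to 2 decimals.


Efficiency = 27.9 / 524 * 100
= 5.32%

5.32


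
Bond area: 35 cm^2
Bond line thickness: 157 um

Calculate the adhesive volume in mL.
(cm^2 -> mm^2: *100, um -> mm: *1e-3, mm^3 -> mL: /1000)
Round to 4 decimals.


V = 35*100 * 157*1e-3 / 1000
= 0.5495 mL

0.5495


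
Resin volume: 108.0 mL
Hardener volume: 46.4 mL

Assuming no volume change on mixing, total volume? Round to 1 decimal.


V_total = 108.0 + 46.4 = 154.4 mL

154.4


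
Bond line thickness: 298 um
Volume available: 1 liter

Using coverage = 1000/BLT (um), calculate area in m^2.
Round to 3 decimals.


1 L = 1e6 mm^3, thickness = 298 um = 0.298 mm
Area = 1e6 / 0.298 mm^2 = (1e6 / 0.298) / 1e6 m^2 = 1000 / 298 m^2
= 3.356 m^2

3.356


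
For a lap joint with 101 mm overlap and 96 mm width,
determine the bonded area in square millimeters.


Area = 101 * 96 = 9696 mm^2

9696


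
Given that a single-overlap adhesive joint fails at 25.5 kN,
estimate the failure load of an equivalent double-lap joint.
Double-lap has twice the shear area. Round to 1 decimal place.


Double-lap factor = 2
Expected load = 25.5 * 2 = 51.0 kN

51.0


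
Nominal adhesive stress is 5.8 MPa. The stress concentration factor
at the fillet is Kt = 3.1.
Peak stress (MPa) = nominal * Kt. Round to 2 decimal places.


Peak = 5.8 * 3.1 = 17.98 MPa

17.98


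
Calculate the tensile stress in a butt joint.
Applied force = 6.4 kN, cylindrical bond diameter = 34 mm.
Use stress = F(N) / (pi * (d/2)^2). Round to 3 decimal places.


A = pi * 17.0^2 = 907.9203 mm^2
sigma = 6400.0 / 907.9203 = 7.049 MPa

7.049


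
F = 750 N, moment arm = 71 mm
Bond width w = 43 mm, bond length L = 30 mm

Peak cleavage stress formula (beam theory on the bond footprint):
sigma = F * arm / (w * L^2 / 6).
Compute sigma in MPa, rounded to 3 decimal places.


sigma = (750 * 71) / (43 * 900 / 6)
= 53250 * 6 / 38700
= 319500 / 38700
= 8.256 MPa

8.256


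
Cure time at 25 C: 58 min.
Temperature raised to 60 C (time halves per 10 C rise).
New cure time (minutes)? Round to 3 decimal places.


Acceleration factor = 2^(35/10) = 11.3137
New time = 58 / 11.3137 = 5.127 min

5.127


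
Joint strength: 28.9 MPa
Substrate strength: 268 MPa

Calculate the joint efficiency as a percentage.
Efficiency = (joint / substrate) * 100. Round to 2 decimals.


Efficiency = (28.9 / 268) * 100 = 10.78%

10.78


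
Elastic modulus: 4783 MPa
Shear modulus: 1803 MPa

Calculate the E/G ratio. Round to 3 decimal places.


E / G = 4783 / 1803 = 2.653

2.653


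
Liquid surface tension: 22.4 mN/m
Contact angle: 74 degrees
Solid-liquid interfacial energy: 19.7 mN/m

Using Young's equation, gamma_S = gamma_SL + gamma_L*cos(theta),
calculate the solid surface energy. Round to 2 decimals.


gamma_S = 19.7 + 22.4 * cos(74)
= 25.87 mN/m

25.87


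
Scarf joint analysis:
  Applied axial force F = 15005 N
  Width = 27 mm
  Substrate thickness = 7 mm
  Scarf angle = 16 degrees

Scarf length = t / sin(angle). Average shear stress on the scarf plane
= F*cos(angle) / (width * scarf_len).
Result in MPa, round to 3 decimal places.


Scarf length = 7 / sin(16 deg) = 25.3957 mm
cos(16 deg) = 0.961262
Shear = 15005 * 0.961262 / (27 * 25.3957)
= 21.036 MPa

21.036


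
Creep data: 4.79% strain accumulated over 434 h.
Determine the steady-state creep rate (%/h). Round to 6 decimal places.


Rate = 4.79 / 434 = 0.011037 %/h

0.011037


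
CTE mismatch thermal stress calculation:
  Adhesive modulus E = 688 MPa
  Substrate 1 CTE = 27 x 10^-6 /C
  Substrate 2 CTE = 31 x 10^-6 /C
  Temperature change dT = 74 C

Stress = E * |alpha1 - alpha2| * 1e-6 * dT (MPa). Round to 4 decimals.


delta_alpha = |27 - 31| = 4 x 10^-6/C
Stress = 688 * 4e-6 * 74
= 0.2036 MPa

0.2036


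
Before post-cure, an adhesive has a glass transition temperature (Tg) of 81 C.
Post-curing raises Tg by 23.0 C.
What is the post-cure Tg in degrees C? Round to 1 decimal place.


Tg_post = Tg_base + delta_Tg
= 81 + 23.0
= 104.0 C

104.0


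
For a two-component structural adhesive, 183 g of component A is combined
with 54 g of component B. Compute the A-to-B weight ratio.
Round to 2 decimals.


Weight ratio A:B = 183 / 54
= 3.39

3.39


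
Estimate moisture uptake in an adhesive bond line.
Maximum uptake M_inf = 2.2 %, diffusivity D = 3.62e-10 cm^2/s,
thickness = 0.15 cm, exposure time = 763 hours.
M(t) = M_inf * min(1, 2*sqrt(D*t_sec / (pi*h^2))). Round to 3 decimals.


Convert time: 763 h = 2746800 s
ratio = min(1, 2*sqrt(3.62e-10*2746800/(pi*0.15^2)))
= 0.237209
M(t) = 2.2 * 0.237209 = 0.522%

0.522


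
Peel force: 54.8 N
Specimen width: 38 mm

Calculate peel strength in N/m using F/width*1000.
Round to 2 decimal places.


Peel strength = 54.8 / 38 * 1000 = 1442.11 N/m

1442.11


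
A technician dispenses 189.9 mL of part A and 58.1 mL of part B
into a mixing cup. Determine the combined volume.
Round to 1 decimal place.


Combined volume = 189.9 + 58.1
= 248.0 mL

248.0


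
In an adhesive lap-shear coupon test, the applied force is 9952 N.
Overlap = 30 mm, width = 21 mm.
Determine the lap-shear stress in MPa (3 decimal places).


stress = F / (overlap * width)
= 9952 / (30 * 21)
= 15.797 MPa

15.797


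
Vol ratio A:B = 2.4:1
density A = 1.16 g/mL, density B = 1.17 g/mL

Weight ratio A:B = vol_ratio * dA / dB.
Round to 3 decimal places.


Weight ratio = 2.4 * 1.16 / 1.17
= 2.379

2.379


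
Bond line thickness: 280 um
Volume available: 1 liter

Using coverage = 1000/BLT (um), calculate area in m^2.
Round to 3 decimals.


1 L = 1e6 mm^3, thickness = 280 um = 0.28 mm
Area = 1e6 / 0.28 mm^2 = (1e6 / 0.28) / 1e6 m^2 = 1000 / 280 m^2
= 3.571 m^2

3.571


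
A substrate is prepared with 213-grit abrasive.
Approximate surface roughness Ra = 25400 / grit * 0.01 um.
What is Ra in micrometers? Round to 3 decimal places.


Ra = 25400 / 213 * 0.01 = 1.192 um

1.192


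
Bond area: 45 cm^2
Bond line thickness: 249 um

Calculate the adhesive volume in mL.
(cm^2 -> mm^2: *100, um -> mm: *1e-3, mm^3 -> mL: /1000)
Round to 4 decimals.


V = 45*100 * 249*1e-3 / 1000
= 1.1205 mL

1.1205


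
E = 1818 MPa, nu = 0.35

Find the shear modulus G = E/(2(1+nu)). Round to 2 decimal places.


G = 1818 / (2 * 1.35)
= 673.33 MPa

673.33


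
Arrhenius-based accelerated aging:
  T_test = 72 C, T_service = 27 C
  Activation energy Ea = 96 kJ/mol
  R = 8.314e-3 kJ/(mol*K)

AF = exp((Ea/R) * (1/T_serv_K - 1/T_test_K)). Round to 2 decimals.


T_test_K = 345.15, T_serv_K = 300.15
AF = exp((96/8.314e-3) * (1/300.15 - 1/345.15))
= 150.75

150.75


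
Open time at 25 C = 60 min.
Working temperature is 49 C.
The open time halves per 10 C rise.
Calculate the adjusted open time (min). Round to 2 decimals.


factor = 2^((49 - 25) / 10) = 5.2780
ot = 60 / 5.2780 = 11.37 min

11.37


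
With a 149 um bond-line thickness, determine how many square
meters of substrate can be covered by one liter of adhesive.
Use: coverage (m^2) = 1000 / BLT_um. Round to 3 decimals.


Coverage = 1000 / 149 = 6.711 m^2

6.711


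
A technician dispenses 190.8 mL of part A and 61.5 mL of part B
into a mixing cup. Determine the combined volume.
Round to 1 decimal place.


Combined volume = 190.8 + 61.5
= 252.3 mL

252.3


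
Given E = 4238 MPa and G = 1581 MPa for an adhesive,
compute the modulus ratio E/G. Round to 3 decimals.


E/G ratio = 4238 / 1581 = 2.681

2.681


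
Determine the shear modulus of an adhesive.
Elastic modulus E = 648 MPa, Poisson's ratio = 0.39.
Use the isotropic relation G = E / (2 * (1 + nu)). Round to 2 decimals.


G = 648 / (2*(1+0.39)) = 648 / 2.78
= 233.09 MPa

233.09


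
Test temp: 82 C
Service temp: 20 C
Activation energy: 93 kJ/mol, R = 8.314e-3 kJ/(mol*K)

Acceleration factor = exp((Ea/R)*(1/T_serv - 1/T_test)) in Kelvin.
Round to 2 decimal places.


AF = exp((93/0.008314)*(1/293.15 - 1/355.15))
= 781.61

781.61


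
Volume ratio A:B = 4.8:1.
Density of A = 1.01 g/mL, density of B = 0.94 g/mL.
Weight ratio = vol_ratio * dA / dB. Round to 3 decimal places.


Wt ratio = 4.8 * 1.01 / 0.94
= 5.157

5.157


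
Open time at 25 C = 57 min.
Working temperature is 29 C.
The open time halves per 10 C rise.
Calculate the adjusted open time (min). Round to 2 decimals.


factor = 2^((29 - 25) / 10) = 1.3195
ot = 57 / 1.3195 = 43.20 min

43.20


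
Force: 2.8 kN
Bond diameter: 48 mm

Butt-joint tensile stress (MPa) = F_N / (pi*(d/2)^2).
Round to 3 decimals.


F_N = 2.8 * 1000 = 2800.0 N
A = pi*(24.0)^2 = 1809.5574 mm^2
stress = 2800.0 / 1809.5574 = 1.547 MPa

1.547


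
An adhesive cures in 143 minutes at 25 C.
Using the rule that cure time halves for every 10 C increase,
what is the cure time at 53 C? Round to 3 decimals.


Factor = 2^((53 - 25) / 10) = 6.9644
Cure time = 143 / 6.9644
= 20.533 minutes

20.533


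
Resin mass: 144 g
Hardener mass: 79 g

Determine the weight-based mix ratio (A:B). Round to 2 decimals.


Ratio = 144 / 79 = 1.82

1.82


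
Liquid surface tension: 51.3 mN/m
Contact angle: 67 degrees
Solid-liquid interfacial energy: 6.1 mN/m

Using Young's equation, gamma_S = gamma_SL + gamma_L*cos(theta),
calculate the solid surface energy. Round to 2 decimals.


gamma_S = 6.1 + 51.3 * cos(67)
= 26.14 mN/m

26.14


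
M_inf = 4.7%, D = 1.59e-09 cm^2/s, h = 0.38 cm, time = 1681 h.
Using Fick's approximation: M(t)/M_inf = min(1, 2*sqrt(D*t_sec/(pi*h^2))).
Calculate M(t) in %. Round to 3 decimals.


t = 6051600 s
ratio = min(1, 2*sqrt(1.59e-09*6051600/(pi*0.1444)))
= 0.291276
M(t) = 4.7 * 0.291276 = 1.369%

1.369


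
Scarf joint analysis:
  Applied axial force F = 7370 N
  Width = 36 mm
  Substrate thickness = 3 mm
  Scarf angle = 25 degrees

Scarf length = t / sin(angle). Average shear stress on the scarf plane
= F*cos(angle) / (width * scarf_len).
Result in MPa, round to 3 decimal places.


Scarf length = 3 / sin(25 deg) = 7.0986 mm
cos(25 deg) = 0.906308
Shear = 7370 * 0.906308 / (36 * 7.0986)
= 26.138 MPa

26.138


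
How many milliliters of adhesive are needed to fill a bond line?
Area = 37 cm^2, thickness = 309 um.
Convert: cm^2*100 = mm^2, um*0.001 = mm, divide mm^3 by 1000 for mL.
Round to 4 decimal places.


= (37 * 100) * (309 * 0.001) / 1000
= 1.1433 mL

1.1433


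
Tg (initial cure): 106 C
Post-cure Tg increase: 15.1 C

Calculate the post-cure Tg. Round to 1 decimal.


Post-cure Tg = 106 + 15.1 = 121.1 C

121.1


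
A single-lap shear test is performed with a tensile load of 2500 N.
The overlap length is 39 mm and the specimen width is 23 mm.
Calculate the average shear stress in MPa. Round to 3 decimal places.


Shear stress = F / (overlap * width)
= 2500 / (39 * 23)
= 2500 / 897
= 2.787 MPa

2.787


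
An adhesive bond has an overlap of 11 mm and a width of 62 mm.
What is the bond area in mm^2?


Bond area = overlap * width
= 11 * 62
= 682 mm^2

682


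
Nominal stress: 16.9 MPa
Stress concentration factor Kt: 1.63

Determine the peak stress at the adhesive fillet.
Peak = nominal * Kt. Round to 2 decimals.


Peak stress = 16.9 * 1.63
= 27.55 MPa

27.55


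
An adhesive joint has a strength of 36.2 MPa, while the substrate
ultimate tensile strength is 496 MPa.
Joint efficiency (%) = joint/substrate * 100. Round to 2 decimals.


Efficiency = 36.2 / 496 * 100
= 7.30%

7.30


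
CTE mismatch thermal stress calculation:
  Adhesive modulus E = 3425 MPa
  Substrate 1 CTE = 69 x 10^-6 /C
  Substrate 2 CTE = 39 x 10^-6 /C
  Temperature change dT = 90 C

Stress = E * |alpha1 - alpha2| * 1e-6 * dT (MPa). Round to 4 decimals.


delta_alpha = |69 - 39| = 30 x 10^-6/C
Stress = 3425 * 30e-6 * 90
= 9.2475 MPa

9.2475


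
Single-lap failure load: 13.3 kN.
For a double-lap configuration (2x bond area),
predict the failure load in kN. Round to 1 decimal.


Failure load = 13.3 * 2 = 26.6 kN

26.6


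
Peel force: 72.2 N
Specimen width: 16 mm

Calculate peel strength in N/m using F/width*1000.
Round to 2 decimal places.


Peel strength = 72.2 / 16 * 1000 = 4512.50 N/m

4512.50


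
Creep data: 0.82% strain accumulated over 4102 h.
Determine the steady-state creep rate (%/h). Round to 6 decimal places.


Rate = 0.82 / 4102 = 0.000200 %/h

0.000200


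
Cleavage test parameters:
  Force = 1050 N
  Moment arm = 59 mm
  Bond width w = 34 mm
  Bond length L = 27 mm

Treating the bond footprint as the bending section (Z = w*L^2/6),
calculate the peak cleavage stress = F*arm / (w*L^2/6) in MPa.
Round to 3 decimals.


M = 1050 * 59 = 61950 N*mm
Z = 34 * 27^2 / 6 = 24786 / 6 mm^3
sigma = M / Z = 6 * 61950 / 24786 = 371700 / 24786
= 14.996 MPa

14.996


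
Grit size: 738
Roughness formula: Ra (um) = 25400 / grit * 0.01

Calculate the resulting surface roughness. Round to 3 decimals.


Ra = 25400 / 738 * 0.01
= 0.344 um

0.344


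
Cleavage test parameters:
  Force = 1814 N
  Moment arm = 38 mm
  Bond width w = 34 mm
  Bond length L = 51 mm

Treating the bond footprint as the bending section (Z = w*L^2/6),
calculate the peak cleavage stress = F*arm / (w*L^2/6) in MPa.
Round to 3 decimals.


M = 1814 * 38 = 68932 N*mm
Z = 34 * 51^2 / 6 = 88434 / 6 mm^3
sigma = M / Z = 6 * 68932 / 88434 = 413592 / 88434
= 4.677 MPa

4.677


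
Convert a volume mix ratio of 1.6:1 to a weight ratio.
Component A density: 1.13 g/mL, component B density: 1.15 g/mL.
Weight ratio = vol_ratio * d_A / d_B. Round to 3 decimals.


= 1.6 * 1.13 / 1.15 = 1.572

1.572


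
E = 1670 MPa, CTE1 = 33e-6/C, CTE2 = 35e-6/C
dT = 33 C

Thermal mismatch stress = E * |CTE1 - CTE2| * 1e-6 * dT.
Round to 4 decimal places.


= 1670 * 2e-6 * 33
= 0.1102 MPa

0.1102


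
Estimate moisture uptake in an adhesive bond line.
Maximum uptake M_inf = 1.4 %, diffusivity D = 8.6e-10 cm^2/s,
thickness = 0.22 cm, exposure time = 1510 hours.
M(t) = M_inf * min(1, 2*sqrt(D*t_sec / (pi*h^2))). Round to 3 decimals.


Convert time: 1510 h = 5436000 s
ratio = min(1, 2*sqrt(8.6e-10*5436000/(pi*0.22^2)))
= 0.350688
M(t) = 1.4 * 0.350688 = 0.491%

0.491


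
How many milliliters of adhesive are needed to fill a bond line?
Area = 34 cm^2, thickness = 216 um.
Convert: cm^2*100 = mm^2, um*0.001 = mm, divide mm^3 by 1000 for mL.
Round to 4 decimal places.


= (34 * 100) * (216 * 0.001) / 1000
= 0.7344 mL

0.7344


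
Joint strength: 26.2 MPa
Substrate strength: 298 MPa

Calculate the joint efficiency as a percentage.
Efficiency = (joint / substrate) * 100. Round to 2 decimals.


Efficiency = (26.2 / 298) * 100 = 8.79%

8.79


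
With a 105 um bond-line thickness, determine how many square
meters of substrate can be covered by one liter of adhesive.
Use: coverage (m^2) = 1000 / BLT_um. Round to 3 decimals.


Coverage = 1000 / 105 = 9.524 m^2

9.524


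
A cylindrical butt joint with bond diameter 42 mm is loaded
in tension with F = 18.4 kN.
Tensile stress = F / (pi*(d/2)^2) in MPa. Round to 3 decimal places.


Area = pi * (42/2)^2 = 1385.4424 mm^2
Stress = 18.4*1000 / 1385.4424
= 13.281 MPa

13.281


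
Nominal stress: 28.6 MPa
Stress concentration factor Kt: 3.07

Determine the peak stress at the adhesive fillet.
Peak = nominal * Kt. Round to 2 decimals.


Peak stress = 28.6 * 3.07
= 87.80 MPa

87.80


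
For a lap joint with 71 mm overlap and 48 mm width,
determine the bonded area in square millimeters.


Area = 71 * 48 = 3408 mm^2

3408


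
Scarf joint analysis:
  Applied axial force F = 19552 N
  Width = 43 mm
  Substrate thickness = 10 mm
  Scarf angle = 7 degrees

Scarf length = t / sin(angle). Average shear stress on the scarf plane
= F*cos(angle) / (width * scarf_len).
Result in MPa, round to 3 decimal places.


Scarf length = 10 / sin(7 deg) = 82.0551 mm
cos(7 deg) = 0.992546
Shear = 19552 * 0.992546 / (43 * 82.0551)
= 5.500 MPa

5.500


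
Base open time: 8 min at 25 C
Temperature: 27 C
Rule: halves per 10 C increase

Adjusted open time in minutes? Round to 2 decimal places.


Acceleration = 2^((27-25)/10) = 1.1487
Open time = 8 / 1.1487 = 6.96 min

6.96


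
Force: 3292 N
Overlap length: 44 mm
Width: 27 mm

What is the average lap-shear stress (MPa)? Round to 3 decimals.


Average shear stress = F / (overlap * width)
= 3292 / (44 * 27)
= 2.771 MPa

2.771


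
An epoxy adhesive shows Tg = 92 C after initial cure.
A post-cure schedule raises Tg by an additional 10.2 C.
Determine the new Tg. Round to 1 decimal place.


New Tg = 92 + 10.2
= 102.2 C

102.2


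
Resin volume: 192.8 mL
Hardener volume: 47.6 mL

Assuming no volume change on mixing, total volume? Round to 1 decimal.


V_total = 192.8 + 47.6 = 240.4 mL

240.4


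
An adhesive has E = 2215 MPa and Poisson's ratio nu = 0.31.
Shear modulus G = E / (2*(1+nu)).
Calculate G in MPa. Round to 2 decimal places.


G = 2215 / (2*(1+0.31))
= 2215 / 2.62
= 845.42 MPa

845.42


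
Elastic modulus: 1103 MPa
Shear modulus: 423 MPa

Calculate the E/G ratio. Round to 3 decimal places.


E / G = 1103 / 423 = 2.608

2.608


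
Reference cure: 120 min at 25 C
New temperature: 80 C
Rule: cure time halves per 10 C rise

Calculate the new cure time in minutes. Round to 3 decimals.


factor = 2^((80-25)/10) = 45.2548
t_new = 120 / 45.2548 = 2.652 min

2.652


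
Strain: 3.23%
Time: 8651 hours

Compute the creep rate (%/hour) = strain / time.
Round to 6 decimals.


Creep rate = 3.23 / 8651
= 0.000373 %/h

0.000373


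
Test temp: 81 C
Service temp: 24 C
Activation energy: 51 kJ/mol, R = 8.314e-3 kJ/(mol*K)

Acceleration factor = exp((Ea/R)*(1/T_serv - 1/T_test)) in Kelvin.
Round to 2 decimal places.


AF = exp((51/0.008314)*(1/297.15 - 1/354.15))
= 27.73

27.73


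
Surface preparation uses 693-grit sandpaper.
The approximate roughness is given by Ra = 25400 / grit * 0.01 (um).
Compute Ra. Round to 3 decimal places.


Ra = 25400 / 693 * 0.01
= 254 / 693
= 0.367 um

0.367


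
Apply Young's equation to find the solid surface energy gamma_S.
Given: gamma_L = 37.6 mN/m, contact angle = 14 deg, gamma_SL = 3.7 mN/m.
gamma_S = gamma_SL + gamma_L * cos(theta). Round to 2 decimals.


theta_rad = 14 * pi/180 = 0.244346
gamma_S = 3.7 + 37.6 * cos(0.244346)
= 40.18 mN/m

40.18


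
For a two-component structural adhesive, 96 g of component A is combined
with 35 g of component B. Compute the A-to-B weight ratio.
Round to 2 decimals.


Weight ratio A:B = 96 / 35
= 2.74

2.74


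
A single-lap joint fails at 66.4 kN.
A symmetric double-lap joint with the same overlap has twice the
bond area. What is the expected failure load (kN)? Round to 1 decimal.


Double-lap load = 2 * 66.4 = 132.8 kN

132.8


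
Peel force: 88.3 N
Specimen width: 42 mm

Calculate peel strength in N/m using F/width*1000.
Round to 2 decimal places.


Peel strength = 88.3 / 42 * 1000 = 2102.38 N/m

2102.38


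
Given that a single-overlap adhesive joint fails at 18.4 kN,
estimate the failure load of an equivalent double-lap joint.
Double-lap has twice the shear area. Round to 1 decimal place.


Double-lap factor = 2
Expected load = 18.4 * 2 = 36.8 kN

36.8


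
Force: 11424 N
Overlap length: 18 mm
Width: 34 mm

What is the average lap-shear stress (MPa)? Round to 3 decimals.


Average shear stress = F / (overlap * width)
= 11424 / (18 * 34)
= 18.667 MPa

18.667


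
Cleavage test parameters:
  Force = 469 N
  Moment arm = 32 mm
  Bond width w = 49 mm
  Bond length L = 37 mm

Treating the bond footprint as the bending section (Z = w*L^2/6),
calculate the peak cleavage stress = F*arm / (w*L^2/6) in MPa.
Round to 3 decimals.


M = 469 * 32 = 15008 N*mm
Z = 49 * 37^2 / 6 = 67081 / 6 mm^3
sigma = M / Z = 6 * 15008 / 67081 = 90048 / 67081
= 1.342 MPa

1.342


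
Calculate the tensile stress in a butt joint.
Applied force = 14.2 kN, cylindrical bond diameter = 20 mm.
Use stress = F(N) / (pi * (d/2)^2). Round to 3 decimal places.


A = pi * 10.0^2 = 314.1593 mm^2
sigma = 14200.0 / 314.1593 = 45.200 MPa

45.200


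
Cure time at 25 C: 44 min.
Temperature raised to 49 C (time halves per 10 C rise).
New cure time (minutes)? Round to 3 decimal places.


Acceleration factor = 2^(24/10) = 5.2780
New time = 44 / 5.2780 = 8.336 min

8.336


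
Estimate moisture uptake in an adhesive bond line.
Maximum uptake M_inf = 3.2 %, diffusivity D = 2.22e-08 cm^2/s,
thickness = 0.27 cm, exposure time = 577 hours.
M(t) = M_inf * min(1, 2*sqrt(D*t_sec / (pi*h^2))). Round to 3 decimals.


Convert time: 577 h = 2077200 s
ratio = min(1, 2*sqrt(2.22e-08*2077200/(pi*0.27^2)))
= 0.897443
M(t) = 3.2 * 0.897443 = 2.872%

2.872
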